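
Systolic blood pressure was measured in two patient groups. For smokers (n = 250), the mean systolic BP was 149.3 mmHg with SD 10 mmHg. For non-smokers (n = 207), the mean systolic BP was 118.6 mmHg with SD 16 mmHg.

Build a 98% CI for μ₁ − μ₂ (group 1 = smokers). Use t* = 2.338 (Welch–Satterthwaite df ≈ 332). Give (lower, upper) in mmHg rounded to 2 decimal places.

Per-group SEs: s₁/√n₁ = 10/√250 = 0.6325, s₂/√n₂ = 16/√207 = 1.1121.
Unpooled SE of the difference: √(0.40005625 + 1.23676641) = 1.2794.
Margin of error = t* · SE = 2.338 × 1.2794 = 2.9912.
x̄₁ − x̄₂ = 149.3 − 118.6 = 30.7000.
CI: 30.7000 ± 2.9912 = (27.71, 33.69).

(27.71, 33.69)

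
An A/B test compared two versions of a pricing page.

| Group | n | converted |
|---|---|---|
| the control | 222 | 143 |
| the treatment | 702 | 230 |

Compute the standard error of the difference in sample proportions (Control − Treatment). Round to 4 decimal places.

First, p̂₁ = 143/222 = 0.6441; p̂₂ = 230/702 = 0.3276.
The two standard errors are √(0.6441×0.3559/222) = 0.03213 and √(0.3276×0.6724/702) = 0.01771.
Because the samples are independent, SE_diff = √(0.03213² + 0.01771²) = 0.03669.

0.0367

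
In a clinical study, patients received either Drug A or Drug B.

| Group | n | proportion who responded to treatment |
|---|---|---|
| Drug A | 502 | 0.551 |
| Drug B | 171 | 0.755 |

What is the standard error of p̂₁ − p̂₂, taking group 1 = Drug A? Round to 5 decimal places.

The two standard errors are √(0.5510×0.4490/502) = 0.02220 and √(0.7550×0.2450/171) = 0.03289.
Because the samples are independent, SE_diff = √(0.02220² + 0.03289²) = 0.03968.

0.03968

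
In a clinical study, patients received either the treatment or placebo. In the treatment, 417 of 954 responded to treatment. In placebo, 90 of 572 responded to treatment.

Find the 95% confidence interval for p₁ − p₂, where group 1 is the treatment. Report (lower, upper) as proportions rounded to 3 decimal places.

(0.236, 0.323)

Sample proportions: 417/954 = 0.4371, 90/572 = 0.1573.
Each SE is √(p̂(1−p̂)/n): √(0.4371·0.5629/954) = 0.01606 and √(0.1573·0.8427/572) = 0.01522.
SE(p̂₁ − p̂₂) = √(SE₁² + SE₂²) = √(0.0002579236 + 0.0002316484) = 0.02213, since the two samples are independent.
At 95% confidence z* = 1.960; margin = 1.960 × 0.02213 = 0.04337.
The difference is 0.4371 − 0.1573 = 0.2798, so the interval is 0.2798 ± 0.04337 = (0.236, 0.323).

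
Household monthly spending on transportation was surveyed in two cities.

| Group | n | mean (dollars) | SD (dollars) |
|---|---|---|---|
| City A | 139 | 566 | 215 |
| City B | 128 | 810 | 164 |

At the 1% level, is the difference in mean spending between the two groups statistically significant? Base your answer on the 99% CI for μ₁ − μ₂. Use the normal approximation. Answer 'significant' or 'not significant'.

Standard errors of each mean: 215/√139 = 18.2361 and 164/√128 = 14.4957.
SE(x̄₁ − x̄₂) = √(18.2361² + 14.4957²) = 23.2955 for independent samples with unequal variances.
With z* = 2.576, the margin is 2.576 × 23.2955 = 60.0092.
x̄₁ − x̄₂ = 566 − 810 = -244.0000; the interval is -244.0000 ± 60.0092 = (-304.0092, -183.9908).
The interval (-304.0092, -183.9908) does not contain 0, so the difference is significant.

significant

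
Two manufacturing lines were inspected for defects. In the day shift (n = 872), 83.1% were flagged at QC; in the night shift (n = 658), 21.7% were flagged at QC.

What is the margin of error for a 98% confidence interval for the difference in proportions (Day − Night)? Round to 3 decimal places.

Each SE is √(p̂(1−p̂)/n): √(0.8310·0.1690/872) = 0.01269 and √(0.2170·0.7830/658) = 0.01607.
SE(p̂₁ − p̂₂) = √(SE₁² + SE₂²) = √(0.0001610361 + 0.0002582449) = 0.02048, since the two samples are independent.
At 98% confidence z* = 2.326; margin = 2.326 × 0.02048 = 0.04764.

0.048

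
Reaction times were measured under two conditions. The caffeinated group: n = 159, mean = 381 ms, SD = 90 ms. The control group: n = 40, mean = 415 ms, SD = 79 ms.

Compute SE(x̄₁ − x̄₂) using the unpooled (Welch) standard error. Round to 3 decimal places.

14.386

Standard errors of each mean: 90/√159 = 7.1375 and 79/√40 = 12.4910.
SE(x̄₁ − x̄₂) = √(7.1375² + 12.4910²) = 14.3864 for independent samples with unequal variances.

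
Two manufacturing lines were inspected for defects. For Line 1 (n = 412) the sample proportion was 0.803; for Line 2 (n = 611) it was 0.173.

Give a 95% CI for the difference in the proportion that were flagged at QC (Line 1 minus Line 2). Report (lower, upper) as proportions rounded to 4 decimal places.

Each SE is √(p̂(1−p̂)/n): √(0.8030·0.1970/412) = 0.01959 and √(0.1730·0.8270/611) = 0.01530.
SE(p̂₁ − p̂₂) = √(SE₁² + SE₂²) = √(0.0003837681 + 0.00023409) = 0.02486, since the two samples are independent.
At 95% confidence z* = 1.960; margin = 1.960 × 0.02486 = 0.04873.
The difference is 0.8030 − 0.1730 = 0.6300, so the interval is 0.6300 ± 0.04873 = (0.5813, 0.6787).

(0.5813, 0.6787)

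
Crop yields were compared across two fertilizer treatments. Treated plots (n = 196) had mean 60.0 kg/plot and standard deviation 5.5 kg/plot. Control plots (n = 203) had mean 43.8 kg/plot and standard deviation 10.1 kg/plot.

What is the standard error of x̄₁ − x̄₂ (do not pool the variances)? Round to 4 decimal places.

SE₁ = s₁/√n₁ = 5.5/√196 = 0.3929; SE₂ = 10.1/√203 = 0.7089.
Independent samples, unequal variances: SE_diff = √(SE₁² + SE₂²) = √(0.15437041 + 0.50253921) = 0.8105.

0.8105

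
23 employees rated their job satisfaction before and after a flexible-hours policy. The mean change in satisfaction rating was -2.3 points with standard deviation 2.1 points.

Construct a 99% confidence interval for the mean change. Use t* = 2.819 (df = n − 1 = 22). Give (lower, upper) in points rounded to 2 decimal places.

Paired design: SE = s_d/√n = 2.1/√23 = 0.4379.
t* = 2.819; margin of error = 2.819 × 0.4379 = 1.2344.
-2.3 ± 1.2344 → (-3.53, -1.07).

(-3.53, -1.07)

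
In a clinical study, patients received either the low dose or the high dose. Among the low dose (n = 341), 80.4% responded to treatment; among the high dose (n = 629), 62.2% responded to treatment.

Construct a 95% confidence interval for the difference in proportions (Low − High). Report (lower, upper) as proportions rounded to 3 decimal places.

(0.125, 0.239)

SE₁ = √(p̂₁(1−p̂₁)/n₁) = √(0.8040·0.1960/341) = 0.02150; SE₂ = √(0.6220·0.3780/629) = 0.01933.
Independent samples: SE of the difference = √(SE₁² + SE₂²) = √(0.00046225 + 0.0003736489) = 0.02891.
z* for 95% confidence is 1.960, so the margin of error is 1.960 × 0.02891 = 0.05666.
Point estimate p̂₁ − p̂₂ = 0.8040 − 0.6220 = 0.1820.
0.1820 ± 0.05666 → (0.125, 0.239).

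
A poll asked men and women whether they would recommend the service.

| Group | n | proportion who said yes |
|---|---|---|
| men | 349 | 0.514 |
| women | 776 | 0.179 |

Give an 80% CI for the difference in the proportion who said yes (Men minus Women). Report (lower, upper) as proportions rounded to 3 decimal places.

The two standard errors are √(0.5140×0.4860/349) = 0.02675 and √(0.1790×0.8210/776) = 0.01376.
Because the samples are independent, SE_diff = √(0.02675² + 0.01376²) = 0.03008.
Using z* = 1.282 for 80%, ME = 1.282 × 0.03008 = 0.03856.
p̂₁ − p̂₂ = 0.3350; interval 0.3350 ± 0.03856 gives (0.296, 0.374).

(0.296, 0.374)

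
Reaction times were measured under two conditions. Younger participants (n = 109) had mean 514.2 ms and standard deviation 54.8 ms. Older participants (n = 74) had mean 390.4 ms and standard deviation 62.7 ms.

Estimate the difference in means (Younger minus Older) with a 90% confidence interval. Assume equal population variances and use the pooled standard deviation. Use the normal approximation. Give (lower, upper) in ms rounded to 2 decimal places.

s_p = √[((n₁−1)s₁² + (n₂−1)s₂²)/(n₁+n₂−2)] = √[(108·54.8² + 73·62.7²)/181] = 58.1155.
SE = 58.1155·√(1/109 + 1/74) = 8.7536.
With z* = 1.645, margin = 1.645 × 8.7536 = 14.3997.
x̄₁ − x̄₂ = 514.2 − 390.4 = 123.8000; interval 123.8000 ± 14.3997 = (109.40, 138.20).

(109.40, 138.20)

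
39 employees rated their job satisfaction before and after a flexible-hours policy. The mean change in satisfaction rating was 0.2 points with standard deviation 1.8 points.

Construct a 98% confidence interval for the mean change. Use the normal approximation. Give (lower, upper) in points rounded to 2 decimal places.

(-0.47, 0.87)

Paired design: SE = s_d/√n = 1.8/√39 = 0.2882.
z* = 2.326; margin of error = 2.326 × 0.2882 = 0.6704.
0.2 ± 0.6704 → (-0.47, 0.87).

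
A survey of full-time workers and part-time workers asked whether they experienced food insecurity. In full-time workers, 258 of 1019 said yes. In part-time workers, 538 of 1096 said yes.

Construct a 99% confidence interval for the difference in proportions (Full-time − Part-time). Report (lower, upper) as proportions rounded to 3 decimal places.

Sample proportions: 258/1019 = 0.2532, 538/1096 = 0.4909.
Each SE is √(p̂(1−p̂)/n): √(0.2532·0.7468/1019) = 0.01362 and √(0.4909·0.5091/1096) = 0.01510.
SE(p̂₁ − p̂₂) = √(SE₁² + SE₂²) = √(0.0001855044 + 0.00022801) = 0.02034, since the two samples are independent.
At 99% confidence z* = 2.576; margin = 2.576 × 0.02034 = 0.05240.
The difference is 0.2532 − 0.4909 = -0.2377, so the interval is -0.2377 ± 0.05240 = (-0.290, -0.185).

(-0.290, -0.185)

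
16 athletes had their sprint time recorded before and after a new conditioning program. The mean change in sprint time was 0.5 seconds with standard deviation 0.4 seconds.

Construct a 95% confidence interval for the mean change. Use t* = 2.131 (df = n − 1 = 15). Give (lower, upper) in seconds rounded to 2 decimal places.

This is a matched-pairs design, so SE = s_d/√n = 0.4/√16 = 0.1000.
Margin = 2.131 × 0.1000 = 0.2131; the interval is 0.5 ± 0.2131 = (0.29, 0.71).

(0.29, 0.71)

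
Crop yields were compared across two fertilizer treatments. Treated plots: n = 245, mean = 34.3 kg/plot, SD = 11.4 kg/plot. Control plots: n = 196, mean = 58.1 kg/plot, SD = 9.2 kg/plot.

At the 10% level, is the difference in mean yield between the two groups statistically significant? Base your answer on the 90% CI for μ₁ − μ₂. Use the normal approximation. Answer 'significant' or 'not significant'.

Per-group SEs: s₁/√n₁ = 11.4/√245 = 0.7283, s₂/√n₂ = 9.2/√196 = 0.6571.
Unpooled SE of the difference: √(0.53042089 + 0.43178041) = 0.9809.
Margin of error = z* · SE = 1.645 × 0.9809 = 1.6136.
x̄₁ − x̄₂ = 34.3 − 58.1 = -23.8000.
CI: -23.8000 ± 1.6136 = (-25.4136, -22.1864).
The interval (-25.4136, -22.1864) does not contain 0, so the difference is significant.

significant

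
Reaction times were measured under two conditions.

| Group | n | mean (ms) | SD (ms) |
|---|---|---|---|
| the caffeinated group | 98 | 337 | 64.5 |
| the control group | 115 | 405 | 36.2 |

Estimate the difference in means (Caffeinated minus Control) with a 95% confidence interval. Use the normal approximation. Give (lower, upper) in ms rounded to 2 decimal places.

SE₁ = s₁/√n₁ = 64.5/√98 = 6.5155; SE₂ = 36.2/√115 = 3.3757.
Independent samples, unequal variances: SE_diff = √(SE₁² + SE₂²) = √(42.45174025 + 11.39535049) = 7.3381.
z* = 1.960, so margin of error = 1.960 × 7.3381 = 14.3827.
Difference in means = 337 − 405 = -68.0000.
-68.0000 ± 14.3827 → (-82.38, -53.62).

(-82.38, -53.62)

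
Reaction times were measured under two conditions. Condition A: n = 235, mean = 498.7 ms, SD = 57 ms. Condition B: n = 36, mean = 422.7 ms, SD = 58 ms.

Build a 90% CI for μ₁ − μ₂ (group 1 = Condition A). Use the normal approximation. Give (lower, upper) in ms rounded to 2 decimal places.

Standard errors of each mean: 57/√235 = 3.7183 and 58/√36 = 9.6667.
SE(x̄₁ − x̄₂) = √(3.7183² + 9.6667²) = 10.3572 for independent samples with unequal variances.
With z* = 1.645, the margin is 1.645 × 10.3572 = 17.0376.
x̄₁ − x̄₂ = 498.7 − 422.7 = 76.0000; the interval is 76.0000 ± 17.0376 = (58.96, 93.04).

(58.96, 93.04)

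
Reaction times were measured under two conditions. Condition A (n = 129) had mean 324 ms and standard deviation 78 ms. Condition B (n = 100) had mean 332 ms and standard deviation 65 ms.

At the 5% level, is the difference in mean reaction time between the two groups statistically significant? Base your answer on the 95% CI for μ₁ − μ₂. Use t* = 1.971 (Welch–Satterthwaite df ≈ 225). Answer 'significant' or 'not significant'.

not significant

Per-group SEs: s₁/√n₁ = 78/√129 = 6.8675, s₂/√n₂ = 65/√100 = 6.5000.
Unpooled SE of the difference: √(47.16255625 + 42.25) = 9.4558.
Margin of error = t* · SE = 1.971 × 9.4558 = 18.6374.
x̄₁ − x̄₂ = 324 − 332 = -8.0000.
CI: -8.0000 ± 18.6374 = (-26.6374, 10.6374).
The interval (-26.6374, 10.6374) contains 0, so the difference is not significant.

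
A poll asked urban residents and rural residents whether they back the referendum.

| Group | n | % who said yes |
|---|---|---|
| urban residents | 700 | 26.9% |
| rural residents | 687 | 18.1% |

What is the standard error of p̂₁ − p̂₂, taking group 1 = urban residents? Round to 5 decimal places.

0.02229

Each SE is √(p̂(1−p̂)/n): √(0.2690·0.7310/700) = 0.01676 and √(0.1810·0.8190/687) = 0.01469.
SE(p̂₁ − p̂₂) = √(SE₁² + SE₂²) = √(0.0002808976 + 0.0002157961) = 0.02229, since the two samples are independent.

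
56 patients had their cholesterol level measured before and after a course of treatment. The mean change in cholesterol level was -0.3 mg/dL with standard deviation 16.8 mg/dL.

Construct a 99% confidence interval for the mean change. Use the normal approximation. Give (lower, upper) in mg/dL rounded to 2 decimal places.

(-6.08, 5.48)

This is a matched-pairs design, so SE = s_d/√n = 16.8/√56 = 2.2450.
Margin = 2.576 × 2.2450 = 5.7831; the interval is -0.3 ± 5.7831 = (-6.08, 5.48).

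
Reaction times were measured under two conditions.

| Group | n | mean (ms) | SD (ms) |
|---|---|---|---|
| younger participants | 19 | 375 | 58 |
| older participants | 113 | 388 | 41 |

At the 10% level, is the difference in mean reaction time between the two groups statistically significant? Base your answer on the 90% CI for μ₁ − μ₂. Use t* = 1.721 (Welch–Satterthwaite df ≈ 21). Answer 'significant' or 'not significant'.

not significant

Standard errors of each mean: 58/√19 = 13.3061 and 41/√113 = 3.8570.
SE(x̄₁ − x̄₂) = √(13.3061² + 3.8570²) = 13.8538 for independent samples with unequal variances.
With t* = 1.721, the margin is 1.721 × 13.8538 = 23.8424.
x̄₁ − x̄₂ = 375 − 388 = -13.0000; the interval is -13.0000 ± 23.8424 = (-36.8424, 10.8424).
The interval (-36.8424, 10.8424) contains 0, so the difference is not significant.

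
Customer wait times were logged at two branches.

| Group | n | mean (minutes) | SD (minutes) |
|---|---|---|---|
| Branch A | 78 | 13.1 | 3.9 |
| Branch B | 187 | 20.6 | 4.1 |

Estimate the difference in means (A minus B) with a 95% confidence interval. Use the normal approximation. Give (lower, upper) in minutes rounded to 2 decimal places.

(-8.55, -6.45)

Standard errors of each mean: 3.9/√78 = 0.4416 and 4.1/√187 = 0.2998.
SE(x̄₁ − x̄₂) = √(0.4416² + 0.2998²) = 0.5338 for independent samples with unequal variances.
With z* = 1.960, the margin is 1.960 × 0.5338 = 1.0462.
x̄₁ − x̄₂ = 13.1 − 20.6 = -7.5000; the interval is -7.5000 ± 1.0462 = (-8.55, -6.45).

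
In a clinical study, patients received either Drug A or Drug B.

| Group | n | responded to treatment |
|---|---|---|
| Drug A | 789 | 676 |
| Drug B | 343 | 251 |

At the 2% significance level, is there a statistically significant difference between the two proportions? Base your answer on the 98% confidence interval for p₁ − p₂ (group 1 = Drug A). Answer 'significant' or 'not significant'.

Sample proportions: 676/789 = 0.8568, 251/343 = 0.7318.
Each SE is √(p̂(1−p̂)/n): √(0.8568·0.1432/789) = 0.01247 and √(0.7318·0.2682/343) = 0.02392.
SE(p̂₁ − p̂₂) = √(SE₁² + SE₂²) = √(0.0001555009 + 0.0005721664) = 0.02698, since the two samples are independent.
At 98% confidence z* = 2.326; margin = 2.326 × 0.02698 = 0.06276.
The difference is 0.8568 − 0.7318 = 0.1250, so the interval is 0.1250 ± 0.06276 = (0.06224, 0.18776).
The interval (0.06224, 0.18776) does not contain 0, so the difference is significant.

significant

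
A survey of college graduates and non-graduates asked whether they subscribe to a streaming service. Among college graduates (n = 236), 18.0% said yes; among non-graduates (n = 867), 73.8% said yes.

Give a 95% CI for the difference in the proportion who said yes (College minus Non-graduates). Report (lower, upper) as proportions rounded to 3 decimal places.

(-0.615, -0.501)

Each SE is √(p̂(1−p̂)/n): √(0.1800·0.8200/236) = 0.02501 and √(0.7380·0.2620/867) = 0.01493.
SE(p̂₁ − p̂₂) = √(SE₁² + SE₂²) = √(0.0006255001 + 0.0002229049) = 0.02913, since the two samples are independent.
At 95% confidence z* = 1.960; margin = 1.960 × 0.02913 = 0.05709.
The difference is 0.1800 − 0.7380 = -0.5580, so the interval is -0.5580 ± 0.05709 = (-0.615, -0.501).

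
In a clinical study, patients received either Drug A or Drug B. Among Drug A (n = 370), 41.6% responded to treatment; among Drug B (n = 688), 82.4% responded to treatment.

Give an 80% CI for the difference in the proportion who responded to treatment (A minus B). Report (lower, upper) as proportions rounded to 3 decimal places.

(-0.446, -0.370)

The two standard errors are √(0.4160×0.5840/370) = 0.02562 and √(0.8240×0.1760/688) = 0.01452.
Because the samples are independent, SE_diff = √(0.02562² + 0.01452²) = 0.02945.
Using z* = 1.282 for 80%, ME = 1.282 × 0.02945 = 0.03775.
p̂₁ − p̂₂ = -0.4080; interval -0.4080 ± 0.03775 gives (-0.446, -0.370).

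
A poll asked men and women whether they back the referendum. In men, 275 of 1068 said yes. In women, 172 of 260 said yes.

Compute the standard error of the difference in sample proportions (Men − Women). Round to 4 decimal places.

0.0323

First, p̂₁ = 275/1068 = 0.2575; p̂₂ = 172/260 = 0.6615.
The two standard errors are √(0.2575×0.7425/1068) = 0.01338 and √(0.6615×0.3385/260) = 0.02935.
Because the samples are independent, SE_diff = √(0.01338² + 0.02935²) = 0.03226.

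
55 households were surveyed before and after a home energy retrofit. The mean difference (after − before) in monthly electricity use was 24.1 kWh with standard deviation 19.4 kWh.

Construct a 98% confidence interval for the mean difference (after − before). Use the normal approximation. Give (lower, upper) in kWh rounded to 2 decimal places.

Paired design: SE = s_d/√n = 19.4/√55 = 2.6159.
z* = 2.326; margin of error = 2.326 × 2.6159 = 6.0846.
24.1 ± 6.0846 → (18.02, 30.18).

(18.02, 30.18)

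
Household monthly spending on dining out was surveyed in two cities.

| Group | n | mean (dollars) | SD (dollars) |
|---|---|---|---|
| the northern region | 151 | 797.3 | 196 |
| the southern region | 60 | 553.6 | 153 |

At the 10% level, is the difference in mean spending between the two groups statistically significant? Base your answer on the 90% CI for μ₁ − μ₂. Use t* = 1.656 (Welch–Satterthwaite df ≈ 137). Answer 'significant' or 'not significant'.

significant

SE₁ = s₁/√n₁ = 196/√151 = 15.9503; SE₂ = 153/√60 = 19.7522.
Independent samples, unequal variances: SE_diff = √(SE₁² + SE₂²) = √(254.41207009 + 390.14940484) = 25.3882.
t* = 1.656, so margin of error = 1.656 × 25.3882 = 42.0429.
Difference in means = 797.3 − 553.6 = 243.7000.
243.7000 ± 42.0429 → (201.6571, 285.7429).
The interval (201.6571, 285.7429) does not contain 0, so the difference is significant.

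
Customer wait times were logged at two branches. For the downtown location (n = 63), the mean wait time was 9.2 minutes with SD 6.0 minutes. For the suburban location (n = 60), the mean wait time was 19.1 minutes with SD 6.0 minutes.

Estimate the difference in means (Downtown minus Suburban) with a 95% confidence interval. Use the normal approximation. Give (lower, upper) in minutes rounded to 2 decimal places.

Per-group SEs: s₁/√n₁ = 6.0/√63 = 0.7559, s₂/√n₂ = 6.0/√60 = 0.7746.
Unpooled SE of the difference: √(0.57138481 + 0.60000516) = 1.0823.
Margin of error = z* · SE = 1.960 × 1.0823 = 2.1213.
x̄₁ − x̄₂ = 9.2 − 19.1 = -9.9000.
CI: -9.9000 ± 2.1213 = (-12.02, -7.78).

(-12.02, -7.78)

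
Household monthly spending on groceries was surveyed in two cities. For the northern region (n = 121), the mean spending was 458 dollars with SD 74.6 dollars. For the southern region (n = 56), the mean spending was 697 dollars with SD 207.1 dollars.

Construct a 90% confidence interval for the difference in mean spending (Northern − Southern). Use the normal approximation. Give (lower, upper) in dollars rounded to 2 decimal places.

(-285.87, -192.13)

SE₁ = s₁/√n₁ = 74.6/√121 = 6.7818; SE₂ = 207.1/√56 = 27.6749.
Independent samples, unequal variances: SE_diff = √(SE₁² + SE₂²) = √(45.99281124 + 765.90009001) = 28.4937.
z* = 1.645, so margin of error = 1.645 × 28.4937 = 46.8721.
Difference in means = 458 − 697 = -239.0000.
-239.0000 ± 46.8721 → (-285.87, -192.13).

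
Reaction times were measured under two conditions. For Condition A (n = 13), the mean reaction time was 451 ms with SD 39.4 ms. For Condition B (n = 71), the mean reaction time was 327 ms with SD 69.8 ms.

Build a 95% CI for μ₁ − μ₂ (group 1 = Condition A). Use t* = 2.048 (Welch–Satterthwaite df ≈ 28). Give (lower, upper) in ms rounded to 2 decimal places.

(95.92, 152.08)

SE₁ = s₁/√n₁ = 39.4/√13 = 10.9276; SE₂ = 69.8/√71 = 8.2837.
Independent samples, unequal variances: SE_diff = √(SE₁² + SE₂²) = √(119.41244176 + 68.61968569) = 13.7125.
t* = 2.048, so margin of error = 2.048 × 13.7125 = 28.0832.
Difference in means = 451 − 327 = 124.0000.
124.0000 ± 28.0832 → (95.92, 152.08).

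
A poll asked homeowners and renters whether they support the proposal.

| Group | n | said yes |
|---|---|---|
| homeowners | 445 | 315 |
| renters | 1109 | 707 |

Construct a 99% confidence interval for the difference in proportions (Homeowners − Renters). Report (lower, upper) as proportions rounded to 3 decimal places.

(0.004, 0.137)

p̂₁ = 315/445 = 0.7079 and p̂₂ = 707/1109 = 0.6375.
SE₁ = √(p̂₁(1−p̂₁)/n₁) = √(0.7079·0.2921/445) = 0.02156; SE₂ = √(0.6375·0.3625/1109) = 0.01444.
Independent samples: SE of the difference = √(SE₁² + SE₂²) = √(0.0004648336 + 0.0002085136) = 0.02595.
z* for 99% confidence is 2.576, so the margin of error is 2.576 × 0.02595 = 0.06685.
Point estimate p̂₁ − p̂₂ = 0.7079 − 0.6375 = 0.0704.
0.0704 ± 0.06685 → (0.004, 0.137).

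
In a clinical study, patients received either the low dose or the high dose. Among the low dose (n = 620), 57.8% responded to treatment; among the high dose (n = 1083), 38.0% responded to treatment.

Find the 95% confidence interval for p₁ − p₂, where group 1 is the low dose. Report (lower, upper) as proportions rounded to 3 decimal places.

(0.150, 0.246)

The two standard errors are √(0.5780×0.4220/620) = 0.01983 and √(0.3800×0.6200/1083) = 0.01475.
Because the samples are independent, SE_diff = √(0.01983² + 0.01475²) = 0.02471.
Using z* = 1.960 for 95%, ME = 1.960 × 0.02471 = 0.04843.
p̂₁ − p̂₂ = 0.1980; interval 0.1980 ± 0.04843 gives (0.150, 0.246).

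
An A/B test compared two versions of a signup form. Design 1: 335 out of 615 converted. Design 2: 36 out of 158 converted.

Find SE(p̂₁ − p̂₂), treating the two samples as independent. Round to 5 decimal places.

0.03895

First, p̂₁ = 335/615 = 0.5447; p̂₂ = 36/158 = 0.2278.
The two standard errors are √(0.5447×0.4553/615) = 0.02008 and √(0.2278×0.7722/158) = 0.03337.
Because the samples are independent, SE_diff = √(0.02008² + 0.03337²) = 0.03895.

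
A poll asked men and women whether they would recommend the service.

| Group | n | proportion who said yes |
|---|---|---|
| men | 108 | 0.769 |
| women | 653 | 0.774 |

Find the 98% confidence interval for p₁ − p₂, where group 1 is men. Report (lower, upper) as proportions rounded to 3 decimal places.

(-0.107, 0.097)

SE₁ = √(p̂₁(1−p̂₁)/n₁) = √(0.7690·0.2310/108) = 0.04056; SE₂ = √(0.7740·0.2260/653) = 0.01637.
Independent samples: SE of the difference = √(SE₁² + SE₂²) = √(0.0016451136 + 0.0002679769) = 0.04374.
z* for 98% confidence is 2.326, so the margin of error is 2.326 × 0.04374 = 0.10174.
Point estimate p̂₁ − p̂₂ = 0.7690 − 0.7740 = -0.0050.
-0.0050 ± 0.10174 → (-0.107, 0.097).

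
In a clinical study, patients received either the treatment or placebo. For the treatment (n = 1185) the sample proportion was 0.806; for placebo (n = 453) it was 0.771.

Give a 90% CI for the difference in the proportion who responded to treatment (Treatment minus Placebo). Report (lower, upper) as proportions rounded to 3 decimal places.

(-0.003, 0.073)

The two standard errors are √(0.8060×0.1940/1185) = 0.01149 and √(0.7710×0.2290/453) = 0.01974.
Because the samples are independent, SE_diff = √(0.01149² + 0.01974²) = 0.02284.
Using z* = 1.645 for 90%, ME = 1.645 × 0.02284 = 0.03757.
p̂₁ − p̂₂ = 0.0350; interval 0.0350 ± 0.03757 gives (-0.003, 0.073).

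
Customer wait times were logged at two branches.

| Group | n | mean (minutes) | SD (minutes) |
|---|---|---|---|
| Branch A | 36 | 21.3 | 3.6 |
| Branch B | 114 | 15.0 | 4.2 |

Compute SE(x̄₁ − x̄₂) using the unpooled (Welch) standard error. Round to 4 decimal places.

Per-group SEs: s₁/√n₁ = 3.6/√36 = 0.6000, s₂/√n₂ = 4.2/√114 = 0.3934.
Unpooled SE of the difference: √(0.36 + 0.15476356) = 0.7175.

0.7175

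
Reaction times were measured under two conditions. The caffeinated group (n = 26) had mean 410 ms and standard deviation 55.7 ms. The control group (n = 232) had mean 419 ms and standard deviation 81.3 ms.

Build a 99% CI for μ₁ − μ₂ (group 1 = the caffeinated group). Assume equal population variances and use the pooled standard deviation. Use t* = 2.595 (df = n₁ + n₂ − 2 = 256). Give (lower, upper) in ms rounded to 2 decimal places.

(-51.49, 33.49)

s_p = √[((n₁−1)s₁² + (n₂−1)s₂²)/(n₁+n₂−2)] = √[(25·55.7² + 231·81.3²)/256] = 79.1656.
SE = 79.1656·√(1/26 + 1/232) = 16.3725.
With t* = 2.595, margin = 2.595 × 16.3725 = 42.4866.
x̄₁ − x̄₂ = 410 − 419 = -9.0000; interval -9.0000 ± 42.4866 = (-51.49, 33.49).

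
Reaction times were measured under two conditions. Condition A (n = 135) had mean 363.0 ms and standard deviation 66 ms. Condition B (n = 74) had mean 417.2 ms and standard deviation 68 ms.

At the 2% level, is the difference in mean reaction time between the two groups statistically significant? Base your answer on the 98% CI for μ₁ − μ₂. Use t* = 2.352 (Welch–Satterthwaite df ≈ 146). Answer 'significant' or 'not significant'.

significant

Standard errors of each mean: 66/√135 = 5.6804 and 68/√74 = 7.9048.
SE(x̄₁ − x̄₂) = √(5.6804² + 7.9048²) = 9.7341 for independent samples with unequal variances.
With t* = 2.352, the margin is 2.352 × 9.7341 = 22.8946.
x̄₁ − x̄₂ = 363.0 − 417.2 = -54.2000; the interval is -54.2000 ± 22.8946 = (-77.0946, -31.3054).
The interval (-77.0946, -31.3054) does not contain 0, so the difference is significant.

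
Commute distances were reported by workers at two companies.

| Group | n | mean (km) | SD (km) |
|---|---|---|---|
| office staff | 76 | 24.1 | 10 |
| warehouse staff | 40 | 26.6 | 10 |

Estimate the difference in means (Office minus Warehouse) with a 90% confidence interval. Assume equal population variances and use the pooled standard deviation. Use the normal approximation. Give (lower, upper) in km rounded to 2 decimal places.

Pooled variance s_p² = [75·10² + 39·10²] / (76+40−2) = 100.0000, so s_p = 10.0000.
SE_diff = s_p·√(1/n₁ + 1/n₂) = 10.0000·√(1/76 + 1/40) = 1.9534.
z* = 1.645; margin = 1.645 × 1.9534 = 3.2133.
Difference = 24.1 − 26.6 = -2.5000.
-2.5000 ± 3.2133 → (-5.71, 0.71).

(-5.71, 0.71)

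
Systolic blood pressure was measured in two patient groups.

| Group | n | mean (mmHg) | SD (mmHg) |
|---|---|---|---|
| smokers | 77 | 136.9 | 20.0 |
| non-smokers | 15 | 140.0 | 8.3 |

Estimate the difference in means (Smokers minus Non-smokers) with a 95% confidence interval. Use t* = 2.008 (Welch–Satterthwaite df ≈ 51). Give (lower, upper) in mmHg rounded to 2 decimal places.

(-9.38, 3.18)

Standard errors of each mean: 20.0/√77 = 2.2792 and 8.3/√15 = 2.1431.
SE(x̄₁ − x̄₂) = √(2.2792² + 2.1431²) = 3.1285 for independent samples with unequal variances.
With t* = 2.008, the margin is 2.008 × 3.1285 = 6.2820.
x̄₁ − x̄₂ = 136.9 − 140.0 = -3.1000; the interval is -3.1000 ± 6.2820 = (-9.38, 3.18).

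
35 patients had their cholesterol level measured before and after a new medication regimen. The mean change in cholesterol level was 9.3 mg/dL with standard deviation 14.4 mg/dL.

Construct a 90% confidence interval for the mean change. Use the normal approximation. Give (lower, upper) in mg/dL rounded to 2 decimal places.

This is a matched-pairs design, so SE = s_d/√n = 14.4/√35 = 2.4340.
Margin = 1.645 × 2.4340 = 4.0039; the interval is 9.3 ± 4.0039 = (5.30, 13.30).

(5.30, 13.30)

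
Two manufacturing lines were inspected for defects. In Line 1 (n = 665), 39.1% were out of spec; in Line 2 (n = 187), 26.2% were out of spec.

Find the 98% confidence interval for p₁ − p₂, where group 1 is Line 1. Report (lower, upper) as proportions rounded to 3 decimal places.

The two standard errors are √(0.3910×0.6090/665) = 0.01892 and √(0.2620×0.7380/187) = 0.03216.
Because the samples are independent, SE_diff = √(0.01892² + 0.03216²) = 0.03731.
Using z* = 2.326 for 98%, ME = 2.326 × 0.03731 = 0.08678.
p̂₁ − p̂₂ = 0.1290; interval 0.1290 ± 0.08678 gives (0.042, 0.216).

(0.042, 0.216)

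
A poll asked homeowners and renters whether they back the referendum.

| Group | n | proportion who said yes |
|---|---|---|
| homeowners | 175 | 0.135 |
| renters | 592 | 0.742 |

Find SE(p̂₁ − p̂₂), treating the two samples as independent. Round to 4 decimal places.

0.0315

Each SE is √(p̂(1−p̂)/n): √(0.1350·0.8650/175) = 0.02583 and √(0.7420·0.2580/592) = 0.01798.
SE(p̂₁ − p̂₂) = √(SE₁² + SE₂²) = √(0.0006671889 + 0.0003232804) = 0.03147, since the two samples are independent.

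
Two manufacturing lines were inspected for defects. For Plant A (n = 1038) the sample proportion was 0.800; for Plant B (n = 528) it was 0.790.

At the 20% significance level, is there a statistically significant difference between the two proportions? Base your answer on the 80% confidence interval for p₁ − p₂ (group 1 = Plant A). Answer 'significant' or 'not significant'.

not significant

Each SE is √(p̂(1−p̂)/n): √(0.8000·0.2000/1038) = 0.01242 and √(0.7900·0.2100/528) = 0.01773.
SE(p̂₁ − p̂₂) = √(SE₁² + SE₂²) = √(0.0001542564 + 0.0003143529) = 0.02165, since the two samples are independent.
At 80% confidence z* = 1.282; margin = 1.282 × 0.02165 = 0.02776.
The difference is 0.8000 − 0.7900 = 0.0100, so the interval is 0.0100 ± 0.02776 = (-0.01776, 0.03776).
The interval (-0.01776, 0.03776) contains 0, so the difference is not significant.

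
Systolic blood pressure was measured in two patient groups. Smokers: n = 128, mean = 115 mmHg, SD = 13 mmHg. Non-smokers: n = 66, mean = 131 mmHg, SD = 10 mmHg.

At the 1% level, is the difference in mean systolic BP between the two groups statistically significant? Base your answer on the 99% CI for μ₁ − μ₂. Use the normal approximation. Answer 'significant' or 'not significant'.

significant

Per-group SEs: s₁/√n₁ = 13/√128 = 1.1490, s₂/√n₂ = 10/√66 = 1.2309.
Unpooled SE of the difference: √(1.320201 + 1.51511481) = 1.6838.
Margin of error = z* · SE = 2.576 × 1.6838 = 4.3375.
x̄₁ − x̄₂ = 115 − 131 = -16.0000.
CI: -16.0000 ± 4.3375 = (-20.3375, -11.6625).
The interval (-20.3375, -11.6625) does not contain 0, so the difference is significant.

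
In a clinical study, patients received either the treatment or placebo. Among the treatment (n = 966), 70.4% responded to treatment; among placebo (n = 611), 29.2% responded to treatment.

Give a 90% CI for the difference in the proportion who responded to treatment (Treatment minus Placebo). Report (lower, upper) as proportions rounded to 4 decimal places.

The two standard errors are √(0.7040×0.2960/966) = 0.01469 and √(0.2920×0.7080/611) = 0.01839.
Because the samples are independent, SE_diff = √(0.01469² + 0.01839²) = 0.02354.
Using z* = 1.645 for 90%, ME = 1.645 × 0.02354 = 0.03872.
p̂₁ − p̂₂ = 0.4120; interval 0.4120 ± 0.03872 gives (0.3733, 0.4507).

(0.3733, 0.4507)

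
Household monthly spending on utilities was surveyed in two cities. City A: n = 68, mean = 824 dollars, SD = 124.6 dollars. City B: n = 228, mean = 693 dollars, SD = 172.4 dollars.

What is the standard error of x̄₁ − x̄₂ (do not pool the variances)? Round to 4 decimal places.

18.9386

SE₁ = s₁/√n₁ = 124.6/√68 = 15.1100; SE₂ = 172.4/√228 = 11.4175.
Independent samples, unequal variances: SE_diff = √(SE₁² + SE₂²) = √(228.3121 + 130.35930625) = 18.9386.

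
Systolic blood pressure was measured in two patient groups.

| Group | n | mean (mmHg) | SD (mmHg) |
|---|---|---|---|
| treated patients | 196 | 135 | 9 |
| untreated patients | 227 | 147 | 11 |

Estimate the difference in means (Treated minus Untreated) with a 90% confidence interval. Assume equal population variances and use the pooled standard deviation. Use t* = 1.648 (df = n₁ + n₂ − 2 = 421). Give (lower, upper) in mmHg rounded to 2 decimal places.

(-13.63, -10.37)

s_p = √[((n₁−1)s₁² + (n₂−1)s₂²)/(n₁+n₂−2)] = √[(195·9² + 226·11²)/421] = 10.1229.
SE = 10.1229·√(1/196 + 1/227) = 0.9870.
With t* = 1.648, margin = 1.648 × 0.9870 = 1.6266.
x̄₁ − x̄₂ = 135 − 147 = -12.0000; interval -12.0000 ± 1.6266 = (-13.63, -10.37).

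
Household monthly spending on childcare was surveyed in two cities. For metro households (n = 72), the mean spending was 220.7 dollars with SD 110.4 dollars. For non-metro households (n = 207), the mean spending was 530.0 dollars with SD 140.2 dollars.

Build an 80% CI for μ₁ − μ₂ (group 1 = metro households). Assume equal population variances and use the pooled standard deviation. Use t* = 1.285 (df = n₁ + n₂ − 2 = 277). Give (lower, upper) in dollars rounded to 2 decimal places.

s_p = √[((n₁−1)s₁² + (n₂−1)s₂²)/(n₁+n₂−2)] = √[(71·110.4² + 206·140.2²)/277] = 133.1987.
SE = 133.1987·√(1/72 + 1/207) = 18.2243.
With t* = 1.285, margin = 1.285 × 18.2243 = 23.4182.
x̄₁ − x̄₂ = 220.7 − 530.0 = -309.3000; interval -309.3000 ± 23.4182 = (-332.72, -285.88).

(-332.72, -285.88)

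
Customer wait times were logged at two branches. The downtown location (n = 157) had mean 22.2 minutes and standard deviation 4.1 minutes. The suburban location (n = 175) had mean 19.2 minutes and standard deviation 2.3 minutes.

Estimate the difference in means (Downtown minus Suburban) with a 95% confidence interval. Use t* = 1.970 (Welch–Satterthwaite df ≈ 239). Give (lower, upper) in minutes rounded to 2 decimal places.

Standard errors of each mean: 4.1/√157 = 0.3272 and 2.3/√175 = 0.1739.
SE(x̄₁ − x̄₂) = √(0.3272² + 0.1739²) = 0.3705 for independent samples with unequal variances.
With t* = 1.970, the margin is 1.970 × 0.3705 = 0.7299.
x̄₁ − x̄₂ = 22.2 − 19.2 = 3.0000; the interval is 3.0000 ± 0.7299 = (2.27, 3.73).

(2.27, 3.73)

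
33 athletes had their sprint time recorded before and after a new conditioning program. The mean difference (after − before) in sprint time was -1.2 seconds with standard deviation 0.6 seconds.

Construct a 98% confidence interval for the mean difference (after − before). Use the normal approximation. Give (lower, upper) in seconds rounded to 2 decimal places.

This is a matched-pairs design, so SE = s_d/√n = 0.6/√33 = 0.1044.
Margin = 2.326 × 0.1044 = 0.2428; the interval is -1.2 ± 0.2428 = (-1.44, -0.96).

(-1.44, -0.96)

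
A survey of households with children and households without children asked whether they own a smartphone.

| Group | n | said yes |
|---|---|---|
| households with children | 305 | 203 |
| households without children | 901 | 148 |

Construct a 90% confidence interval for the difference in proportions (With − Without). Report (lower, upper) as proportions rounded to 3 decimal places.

First, p̂₁ = 203/305 = 0.6656; p̂₂ = 148/901 = 0.1643.
The two standard errors are √(0.6656×0.3344/305) = 0.02701 and √(0.1643×0.8357/901) = 0.01234.
Because the samples are independent, SE_diff = √(0.02701² + 0.01234²) = 0.02970.
Using z* = 1.645 for 90%, ME = 1.645 × 0.02970 = 0.04886.
p̂₁ − p̂₂ = 0.5013; interval 0.5013 ± 0.04886 gives (0.452, 0.550).

(0.452, 0.550)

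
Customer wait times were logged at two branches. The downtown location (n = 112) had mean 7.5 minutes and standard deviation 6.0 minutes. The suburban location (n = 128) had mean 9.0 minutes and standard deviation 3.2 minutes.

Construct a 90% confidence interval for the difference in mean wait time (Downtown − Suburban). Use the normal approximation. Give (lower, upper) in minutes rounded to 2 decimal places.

Per-group SEs: s₁/√n₁ = 6.0/√112 = 0.5669, s₂/√n₂ = 3.2/√128 = 0.2828.
Unpooled SE of the difference: √(0.32137561 + 0.07997584) = 0.6335.
Margin of error = z* · SE = 1.645 × 0.6335 = 1.0421.
x̄₁ − x̄₂ = 7.5 − 9.0 = -1.5000.
CI: -1.5000 ± 1.0421 = (-2.54, -0.46).

(-2.54, -0.46)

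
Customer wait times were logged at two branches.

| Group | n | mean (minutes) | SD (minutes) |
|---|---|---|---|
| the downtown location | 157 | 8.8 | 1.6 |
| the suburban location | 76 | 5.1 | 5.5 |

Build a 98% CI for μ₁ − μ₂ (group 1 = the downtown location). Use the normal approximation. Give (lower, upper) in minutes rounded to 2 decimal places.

(2.20, 5.20)

Per-group SEs: s₁/√n₁ = 1.6/√157 = 0.1277, s₂/√n₂ = 5.5/√76 = 0.6309.
Unpooled SE of the difference: √(0.01630729 + 0.39803481) = 0.6437.
Margin of error = z* · SE = 2.326 × 0.6437 = 1.4972.
x̄₁ − x̄₂ = 8.8 − 5.1 = 3.7000.
CI: 3.7000 ± 1.4972 = (2.20, 5.20).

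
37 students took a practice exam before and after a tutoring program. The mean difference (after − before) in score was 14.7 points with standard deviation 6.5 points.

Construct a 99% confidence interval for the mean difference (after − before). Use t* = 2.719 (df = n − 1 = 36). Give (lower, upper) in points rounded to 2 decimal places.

Paired design: SE = s_d/√n = 6.5/√37 = 1.0686.
t* = 2.719; margin of error = 2.719 × 1.0686 = 2.9055.
14.7 ± 2.9055 → (11.79, 17.61).

(11.79, 17.61)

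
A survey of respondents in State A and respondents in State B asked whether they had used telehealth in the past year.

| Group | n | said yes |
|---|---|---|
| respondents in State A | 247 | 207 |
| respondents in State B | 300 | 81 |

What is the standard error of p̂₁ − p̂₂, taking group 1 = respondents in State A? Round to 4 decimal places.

0.0347

Sample proportions: 207/247 = 0.8381, 81/300 = 0.2700.
Each SE is √(p̂(1−p̂)/n): √(0.8381·0.1619/247) = 0.02344 and √(0.2700·0.7300/300) = 0.02563.
SE(p̂₁ − p̂₂) = √(SE₁² + SE₂²) = √(0.0005494336 + 0.0006568969) = 0.03473, since the two samples are independent.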